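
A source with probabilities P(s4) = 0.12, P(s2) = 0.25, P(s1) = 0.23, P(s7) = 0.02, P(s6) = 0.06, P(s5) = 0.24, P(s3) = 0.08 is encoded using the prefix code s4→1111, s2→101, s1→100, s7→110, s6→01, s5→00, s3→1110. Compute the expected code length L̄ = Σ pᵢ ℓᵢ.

2.9 bits/symbol

L̄ = Σ pᵢ·ℓᵢ = 0.12·4 + 0.25·3 + 0.23·3 + 0.02·3 + 0.06·2 + 0.24·2 + 0.08·4 = 2.9 bits/symbol.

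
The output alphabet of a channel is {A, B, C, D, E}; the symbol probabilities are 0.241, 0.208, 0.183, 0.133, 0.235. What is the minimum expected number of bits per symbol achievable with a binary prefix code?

Repeatedly combine the two least-probable nodes; the expected code length is the sum of the merged weights.
merge 133/1000 + 183/1000 → 79/250
merge 26/125 + 47/200 → 443/1000
merge 241/1000 + 79/250 → 557/1000
merge 443/1000 + 557/1000 → 1
L = 79/250 + 443/1000 + 557/1000 + 1 = 579/250 = 2.316 bits/symbol.

2.316 bits/symbol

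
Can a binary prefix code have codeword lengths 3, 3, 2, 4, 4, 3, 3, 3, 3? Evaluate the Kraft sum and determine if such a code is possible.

With common denominator 2^4 = 16: Σ 2^(−ℓᵢ) = 2/16 + 2/16 + 4/16 + 1/16 + 1/16 + 2/16 + 2/16 + 2/16 + 2/16 = 18/16 = 1.125.
Kraft's inequality requires Σ ≤ 1; here Σ = 1.125 > 1, so no such prefix code exists.

1.125; no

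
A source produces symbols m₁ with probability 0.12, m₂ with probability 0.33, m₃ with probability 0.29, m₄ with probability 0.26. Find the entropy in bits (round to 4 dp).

1.9181 bits

H = −Σ pᵢ log₂ pᵢ.
−0.12·log₂(0.12) = 0.3671
−0.33·log₂(0.33) = 0.5278
−0.29·log₂(0.29) = 0.5179
−0.26·log₂(0.26) = 0.5053
Sum ≈ 1.9181 → 1.9181 bits.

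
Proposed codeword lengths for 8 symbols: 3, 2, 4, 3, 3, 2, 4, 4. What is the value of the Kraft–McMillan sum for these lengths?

1.0625

With common denominator 2^4 = 16: Σ 2^(−ℓᵢ) = 2/16 + 4/16 + 1/16 + 2/16 + 2/16 + 4/16 + 1/16 + 1/16 = 17/16 = 1.0625.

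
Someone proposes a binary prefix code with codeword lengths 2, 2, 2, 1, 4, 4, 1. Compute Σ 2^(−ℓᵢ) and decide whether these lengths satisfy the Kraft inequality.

With common denominator 2^4 = 16: Σ 2^(−ℓᵢ) = 4/16 + 4/16 + 4/16 + 8/16 + 1/16 + 1/16 + 8/16 = 30/16 = 1.875.
Kraft's inequality requires Σ ≤ 1; here Σ = 1.875 > 1, so no such prefix code exists.

1.875; no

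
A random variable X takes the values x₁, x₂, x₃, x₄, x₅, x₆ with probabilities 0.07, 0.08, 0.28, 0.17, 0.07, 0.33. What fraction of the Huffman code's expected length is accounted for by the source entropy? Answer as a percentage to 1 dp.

Entropy H = −Σ p log₂ p ≈ 2.3052 bits.
Huffman merges: 7/100+7/100→7/50; 2/25+7/50→11/50; 17/100+11/50→39/100; 7/25+33/100→61/100; 39/100+61/100→1. L = 59/25 ≈ 2.3600.
Efficiency = H/L = 2.3052/2.3600 = 97.7%.

97.7%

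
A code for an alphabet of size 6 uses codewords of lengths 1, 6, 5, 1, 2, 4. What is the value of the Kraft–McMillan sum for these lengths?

1.359375

With common denominator 2^6 = 64: Σ 2^(−ℓᵢ) = 32/64 + 1/64 + 2/64 + 32/64 + 16/64 + 4/64 = 87/64 = 1.359375.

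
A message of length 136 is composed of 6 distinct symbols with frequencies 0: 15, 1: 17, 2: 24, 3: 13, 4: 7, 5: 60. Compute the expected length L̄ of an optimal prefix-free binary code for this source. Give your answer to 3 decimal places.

Probabilities are the counts divided by 136.
Repeatedly combine the two least-probable nodes; the expected code length is the sum of the merged weights.
merge 7/136 + 13/136 → 5/34
merge 15/136 + 1/8 → 4/17
merge 5/34 + 3/17 → 11/34
merge 4/17 + 11/34 → 19/34
merge 15/34 + 19/34 → 1
L = 5/34 + 4/17 + 11/34 + 19/34 + 1 = 77/34 ≈ 2.265 bits/symbol.

2.265 bits/symbol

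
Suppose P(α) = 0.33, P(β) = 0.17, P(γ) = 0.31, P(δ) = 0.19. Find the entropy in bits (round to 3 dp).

1.941 bits

H = −Σ pᵢ log₂ pᵢ.
−0.33·log₂(0.33) = 0.5278
−0.17·log₂(0.17) = 0.4346
−0.31·log₂(0.31) = 0.5238
−0.19·log₂(0.19) = 0.4552
Sum ≈ 1.9414 → 1.941 bits.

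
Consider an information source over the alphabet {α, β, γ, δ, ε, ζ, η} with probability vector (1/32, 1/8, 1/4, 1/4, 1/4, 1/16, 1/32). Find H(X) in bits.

Each probability is a power of 1/2, so log₂(1/p) is an integer.
H = Σ p·log₂(1/p) = 1/32·5 + 1/8·3 + 1/4·2 + 1/4·2 + 1/4·2 + 1/16·4 + 1/32·5 = 2.4375 bits.

2.4375 bits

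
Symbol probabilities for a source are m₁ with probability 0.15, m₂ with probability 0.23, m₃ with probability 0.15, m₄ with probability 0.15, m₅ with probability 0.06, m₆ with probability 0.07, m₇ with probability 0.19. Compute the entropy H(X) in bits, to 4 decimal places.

2.6866 bits

H = −Σ pᵢ log₂ pᵢ.
−0.15·log₂(0.15) = 0.4105
−0.23·log₂(0.23) = 0.4877
−0.15·log₂(0.15) = 0.4105
−0.15·log₂(0.15) = 0.4105
−0.06·log₂(0.06) = 0.2435
−0.07·log₂(0.07) = 0.2686
−0.19·log₂(0.19) = 0.4552
Sum ≈ 2.6866 → 2.6866 bits.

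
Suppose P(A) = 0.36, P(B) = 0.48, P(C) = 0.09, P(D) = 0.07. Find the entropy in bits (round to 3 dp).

1.620 bits

H = −Σ pᵢ log₂ pᵢ.
−0.36·log₂(0.36) = 0.5306
−0.48·log₂(0.48) = 0.5083
−0.09·log₂(0.09) = 0.3127
−0.07·log₂(0.07) = 0.2686
Sum ≈ 1.6201 → 1.620 bits.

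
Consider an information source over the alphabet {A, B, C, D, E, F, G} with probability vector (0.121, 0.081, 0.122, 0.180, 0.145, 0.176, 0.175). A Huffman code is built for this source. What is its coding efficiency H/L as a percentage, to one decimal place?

98.0%

Entropy H = −Σ p log₂ p ≈ 2.7631 bits.
Huffman merges: 81/1000+121/1000→101/500; 61/500+29/200→267/1000; 7/40+22/125→351/1000; 9/50+101/500→191/500; 267/1000+351/1000→309/500; 191/500+309/500→1. L = 141/50 ≈ 2.8200.
Efficiency = H/L = 2.7631/2.8200 = 98.0%.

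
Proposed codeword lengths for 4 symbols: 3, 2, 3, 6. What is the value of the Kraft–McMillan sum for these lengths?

With common denominator 2^6 = 64: Σ 2^(−ℓᵢ) = 8/64 + 16/64 + 8/64 + 1/64 = 33/64 = 0.515625.

0.515625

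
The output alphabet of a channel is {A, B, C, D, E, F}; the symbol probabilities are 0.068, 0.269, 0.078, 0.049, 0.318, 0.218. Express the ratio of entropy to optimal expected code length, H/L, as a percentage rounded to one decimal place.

98.5%

Entropy H = −Σ p log₂ p ≈ 2.2783 bits.
Huffman merges: 49/1000+17/250→117/1000; 39/500+117/1000→39/200; 39/200+109/500→413/1000; 269/1000+159/500→587/1000; 413/1000+587/1000→1. L = 289/125 ≈ 2.3120.
Efficiency = H/L = 2.2783/2.3120 = 98.5%.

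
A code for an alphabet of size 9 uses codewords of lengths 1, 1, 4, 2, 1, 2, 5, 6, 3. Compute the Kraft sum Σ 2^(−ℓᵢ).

2.234375

With common denominator 2^6 = 64: Σ 2^(−ℓᵢ) = 32/64 + 32/64 + 4/64 + 16/64 + 32/64 + 16/64 + 2/64 + 1/64 + 8/64 = 143/64 = 2.234375.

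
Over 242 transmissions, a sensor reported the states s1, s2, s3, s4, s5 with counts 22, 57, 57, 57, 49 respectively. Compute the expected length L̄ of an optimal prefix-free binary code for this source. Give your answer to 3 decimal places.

Probabilities are the counts divided by 242.
Repeatedly combine the two least-probable nodes; the expected code length is the sum of the merged weights.
merge 1/11 + 49/242 → 71/242
merge 57/242 + 57/242 → 57/121
merge 57/242 + 71/242 → 64/121
merge 57/121 + 64/121 → 1
L = 71/242 + 57/121 + 64/121 + 1 = 555/242 ≈ 2.293 bits/symbol.

2.293 bits/symbol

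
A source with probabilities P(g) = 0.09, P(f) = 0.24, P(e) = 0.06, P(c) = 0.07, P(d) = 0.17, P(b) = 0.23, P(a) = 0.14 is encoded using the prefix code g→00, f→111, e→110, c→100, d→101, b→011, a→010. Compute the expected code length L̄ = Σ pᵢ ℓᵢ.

L̄ = Σ pᵢ·ℓᵢ = 0.09·2 + 0.24·3 + 0.06·3 + 0.07·3 + 0.17·3 + 0.23·3 + 0.14·3 = 2.91 bits/symbol.

2.91 bits/symbol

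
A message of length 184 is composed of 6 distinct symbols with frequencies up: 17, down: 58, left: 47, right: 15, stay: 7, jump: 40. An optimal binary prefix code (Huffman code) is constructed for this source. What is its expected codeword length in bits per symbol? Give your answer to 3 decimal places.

2.332 bits/symbol

Probabilities are the counts divided by 184.
Repeatedly combine the two least-probable nodes; the expected code length is the sum of the merged weights.
merge 7/184 + 15/184 → 11/92
merge 17/184 + 11/92 → 39/184
merge 39/184 + 5/23 → 79/184
merge 47/184 + 29/92 → 105/184
merge 79/184 + 105/184 → 1
L = 11/92 + 39/184 + 79/184 + 105/184 + 1 = 429/184 ≈ 2.332 bits/symbol.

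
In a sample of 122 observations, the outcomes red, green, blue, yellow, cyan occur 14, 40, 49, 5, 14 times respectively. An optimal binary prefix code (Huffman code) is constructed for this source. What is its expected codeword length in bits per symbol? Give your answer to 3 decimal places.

2.025 bits/symbol

Probabilities are the counts divided by 122.
Repeatedly combine the two least-probable nodes; the expected code length is the sum of the merged weights.
merge 5/122 + 7/61 → 19/122
merge 7/61 + 19/122 → 33/122
merge 33/122 + 20/61 → 73/122
merge 49/122 + 73/122 → 1
L = 19/122 + 33/122 + 73/122 + 1 = 247/122 ≈ 2.025 bits/symbol.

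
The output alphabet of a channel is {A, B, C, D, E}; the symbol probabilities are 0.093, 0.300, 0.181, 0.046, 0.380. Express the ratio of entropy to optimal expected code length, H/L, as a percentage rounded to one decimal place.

Entropy H = −Σ p log₂ p ≈ 2.0209 bits.
Huffman merges: 23/500+93/1000→139/1000; 139/1000+181/1000→8/25; 3/10+8/25→31/50; 19/50+31/50→1. L = 2079/1000 ≈ 2.0790.
Efficiency = H/L = 2.0209/2.0790 = 97.2%.

97.2%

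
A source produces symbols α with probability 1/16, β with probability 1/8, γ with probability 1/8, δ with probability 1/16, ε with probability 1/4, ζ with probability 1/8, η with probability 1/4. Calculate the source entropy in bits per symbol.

2.625 bits

Each probability is a power of 1/2, so log₂(1/p) is an integer.
H = Σ p·log₂(1/p) = 1/16·4 + 1/8·3 + 1/8·3 + 1/16·4 + 1/4·2 + 1/8·3 + 1/4·2 = 2.625 bits.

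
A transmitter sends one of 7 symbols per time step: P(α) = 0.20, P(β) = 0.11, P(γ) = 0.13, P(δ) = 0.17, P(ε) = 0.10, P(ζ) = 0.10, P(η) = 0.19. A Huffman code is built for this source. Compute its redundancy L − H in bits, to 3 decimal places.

Entropy H = −Σ p log₂ p ≈ 2.7515 bits.
Huffman merges: 1/10+1/10→1/5; 11/100+13/100→6/25; 17/100+19/100→9/25; 1/5+1/5→2/5; 6/25+9/25→3/5; 2/5+3/5→1. L = 14/5 ≈ 2.8000.
L − H = 2.8000 − 2.7515 = 0.048 bits.

0.048 bits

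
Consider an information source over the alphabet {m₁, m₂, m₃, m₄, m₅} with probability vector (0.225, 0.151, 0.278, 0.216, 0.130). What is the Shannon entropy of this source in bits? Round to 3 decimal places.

H = −Σ pᵢ log₂ pᵢ.
−0.225·log₂(0.225) = 0.4842
−0.151·log₂(0.151) = 0.4118
−0.278·log₂(0.278) = 0.5134
−0.216·log₂(0.216) = 0.4776
−0.130·log₂(0.130) = 0.3826
Sum ≈ 2.2697 → 2.270 bits.

2.270 bits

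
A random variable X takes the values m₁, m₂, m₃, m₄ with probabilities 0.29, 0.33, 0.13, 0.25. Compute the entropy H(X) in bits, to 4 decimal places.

H = −Σ pᵢ log₂ pᵢ.
−0.29·log₂(0.29) = 0.5179
−0.33·log₂(0.33) = 0.5278
−0.13·log₂(0.13) = 0.3826
−0.25·log₂(0.25) = 0.5000
Sum ≈ 1.9284 → 1.9284 bits.

1.9284 bits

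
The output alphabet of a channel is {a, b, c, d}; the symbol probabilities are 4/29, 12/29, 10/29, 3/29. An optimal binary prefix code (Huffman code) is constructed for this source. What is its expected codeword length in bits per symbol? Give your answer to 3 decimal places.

1.828 bits/symbol

Repeatedly combine the two least-probable nodes; the expected code length is the sum of the merged weights.
merge 3/29 + 4/29 → 7/29
merge 7/29 + 10/29 → 17/29
merge 12/29 + 17/29 → 1
L = 7/29 + 17/29 + 1 = 53/29 ≈ 1.828 bits/symbol.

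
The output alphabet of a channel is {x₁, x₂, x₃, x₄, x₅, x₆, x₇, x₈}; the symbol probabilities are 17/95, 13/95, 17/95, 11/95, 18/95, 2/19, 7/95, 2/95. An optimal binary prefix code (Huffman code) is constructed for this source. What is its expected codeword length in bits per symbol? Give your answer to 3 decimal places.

2.905 bits/symbol

Repeatedly combine the two least-probable nodes; the expected code length is the sum of the merged weights.
merge 2/95 + 7/95 → 9/95
merge 9/95 + 2/19 → 1/5
merge 11/95 + 13/95 → 24/95
merge 17/95 + 17/95 → 34/95
merge 18/95 + 1/5 → 37/95
merge 24/95 + 34/95 → 58/95
merge 37/95 + 58/95 → 1
L = 9/95 + 1/5 + 24/95 + 34/95 + 37/95 + 58/95 + 1 = 276/95 ≈ 2.905 bits/symbol.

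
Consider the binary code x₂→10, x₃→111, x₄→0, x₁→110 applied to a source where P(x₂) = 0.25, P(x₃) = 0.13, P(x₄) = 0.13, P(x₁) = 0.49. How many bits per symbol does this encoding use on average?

L̄ = Σ pᵢ·ℓᵢ = 0.25·2 + 0.13·3 + 0.13·1 + 0.49·3 = 2.49 bits/symbol.

2.49 bits/symbol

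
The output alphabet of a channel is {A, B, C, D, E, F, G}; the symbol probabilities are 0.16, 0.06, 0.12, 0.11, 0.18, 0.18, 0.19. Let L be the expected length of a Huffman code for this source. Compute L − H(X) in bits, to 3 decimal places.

Entropy H = −Σ p log₂ p ≈ 2.7297 bits.
Huffman merges: 3/50+11/100→17/100; 3/25+4/25→7/25; 17/100+9/50→7/20; 9/50+19/100→37/100; 7/25+7/20→63/100; 37/100+63/100→1. L = 14/5 ≈ 2.8000.
L − H = 2.8000 − 2.7297 = 0.070 bits.

0.070 bits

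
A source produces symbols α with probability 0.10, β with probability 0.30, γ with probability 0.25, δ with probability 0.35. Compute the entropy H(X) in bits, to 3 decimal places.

1.883 bits

H = −Σ pᵢ log₂ pᵢ.
−0.10·log₂(0.10) = 0.3322
−0.30·log₂(0.30) = 0.5211
−0.25·log₂(0.25) = 0.5000
−0.35·log₂(0.35) = 0.5301
Sum ≈ 1.8834 → 1.883 bits.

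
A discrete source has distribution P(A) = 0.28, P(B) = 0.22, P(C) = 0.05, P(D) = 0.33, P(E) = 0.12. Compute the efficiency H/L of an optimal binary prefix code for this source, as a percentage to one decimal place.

97.0%

Entropy H = −Σ p log₂ p ≈ 2.1058 bits.
Huffman merges: 1/20+3/25→17/100; 17/100+11/50→39/100; 7/25+33/100→61/100; 39/100+61/100→1. L = 217/100 ≈ 2.1700.
Efficiency = H/L = 2.1058/2.1700 = 97.0%.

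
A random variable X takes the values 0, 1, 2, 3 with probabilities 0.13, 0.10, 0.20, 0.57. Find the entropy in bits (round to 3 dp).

1.641 bits

H = −Σ pᵢ log₂ pᵢ.
−0.13·log₂(0.13) = 0.3826
−0.10·log₂(0.10) = 0.3322
−0.20·log₂(0.20) = 0.4644
−0.57·log₂(0.57) = 0.4623
Sum ≈ 1.6415 → 1.641 bits.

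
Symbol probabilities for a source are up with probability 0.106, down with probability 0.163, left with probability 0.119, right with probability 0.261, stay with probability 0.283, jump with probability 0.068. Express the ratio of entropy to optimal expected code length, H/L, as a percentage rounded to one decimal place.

98.5%

Entropy H = −Σ p log₂ p ≈ 2.4201 bits.
Huffman merges: 17/250+53/500→87/500; 119/1000+163/1000→141/500; 87/500+261/1000→87/200; 141/500+283/1000→113/200; 87/200+113/200→1. L = 307/125 ≈ 2.4560.
Efficiency = H/L = 2.4201/2.4560 = 98.5%.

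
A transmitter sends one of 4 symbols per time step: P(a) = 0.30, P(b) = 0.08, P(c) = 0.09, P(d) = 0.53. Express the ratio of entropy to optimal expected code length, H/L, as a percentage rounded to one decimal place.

98.2%

Entropy H = −Σ p log₂ p ≈ 1.6107 bits.
Huffman merges: 2/25+9/100→17/100; 17/100+3/10→47/100; 47/100+53/100→1. L = 41/25 ≈ 1.6400.
Efficiency = H/L = 1.6107/1.6400 = 98.2%.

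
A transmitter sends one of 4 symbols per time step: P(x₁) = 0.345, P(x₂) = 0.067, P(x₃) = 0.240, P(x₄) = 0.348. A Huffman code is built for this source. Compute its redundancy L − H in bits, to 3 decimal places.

0.144 bits

Entropy H = −Σ p log₂ p ≈ 1.8151 bits.
Huffman merges: 67/1000+6/25→307/1000; 307/1000+69/200→163/250; 87/250+163/250→1. L = 1959/1000 ≈ 1.9590.
L − H = 1.9590 − 1.8151 = 0.144 bits.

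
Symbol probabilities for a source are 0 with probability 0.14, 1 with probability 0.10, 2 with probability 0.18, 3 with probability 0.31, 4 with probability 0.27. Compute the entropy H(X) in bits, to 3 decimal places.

2.208 bits

H = −Σ pᵢ log₂ pᵢ.
−0.14·log₂(0.14) = 0.3971
−0.10·log₂(0.10) = 0.3322
−0.18·log₂(0.18) = 0.4453
−0.31·log₂(0.31) = 0.5238
−0.27·log₂(0.27) = 0.5100
Sum ≈ 2.2084 → 2.208 bits.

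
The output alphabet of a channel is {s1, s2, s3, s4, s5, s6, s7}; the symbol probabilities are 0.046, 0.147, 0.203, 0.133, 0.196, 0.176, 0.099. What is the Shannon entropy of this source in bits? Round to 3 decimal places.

2.697 bits

H = −Σ pᵢ log₂ pᵢ.
−0.046·log₂(0.046) = 0.2043
−0.147·log₂(0.147) = 0.4066
−0.203·log₂(0.203) = 0.4670
−0.133·log₂(0.133) = 0.3871
−0.196·log₂(0.196) = 0.4608
−0.176·log₂(0.176) = 0.4411
−0.099·log₂(0.099) = 0.3303
Sum ≈ 2.6973 → 2.697 bits.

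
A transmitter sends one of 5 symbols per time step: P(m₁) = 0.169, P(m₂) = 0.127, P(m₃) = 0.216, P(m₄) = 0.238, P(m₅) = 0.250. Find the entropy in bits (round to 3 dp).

H = −Σ pᵢ log₂ pᵢ.
−0.169·log₂(0.169) = 0.4335
−0.127·log₂(0.127) = 0.3781
−0.216·log₂(0.216) = 0.4776
−0.238·log₂(0.238) = 0.4929
−0.250·log₂(0.250) = 0.5000
Sum ≈ 2.2820 → 2.282 bits.

2.282 bits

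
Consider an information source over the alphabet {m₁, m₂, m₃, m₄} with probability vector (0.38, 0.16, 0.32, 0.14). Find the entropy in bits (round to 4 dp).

H = −Σ pᵢ log₂ pᵢ.
−0.38·log₂(0.38) = 0.5305
−0.16·log₂(0.16) = 0.4230
−0.32·log₂(0.32) = 0.5260
−0.14·log₂(0.14) = 0.3971
Sum ≈ 1.8766 → 1.8766 bits.

1.8766 bits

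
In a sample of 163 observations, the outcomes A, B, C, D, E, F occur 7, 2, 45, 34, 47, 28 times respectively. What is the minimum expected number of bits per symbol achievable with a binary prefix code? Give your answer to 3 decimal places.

Probabilities are the counts divided by 163.
Repeatedly combine the two least-probable nodes; the expected code length is the sum of the merged weights.
merge 2/163 + 7/163 → 9/163
merge 9/163 + 28/163 → 37/163
merge 34/163 + 37/163 → 71/163
merge 45/163 + 47/163 → 92/163
merge 71/163 + 92/163 → 1
L = 9/163 + 37/163 + 71/163 + 92/163 + 1 = 372/163 ≈ 2.282 bits/symbol.

2.282 bits/symbol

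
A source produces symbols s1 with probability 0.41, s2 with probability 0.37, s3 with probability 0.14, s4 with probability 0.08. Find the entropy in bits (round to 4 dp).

H = −Σ pᵢ log₂ pᵢ.
−0.41·log₂(0.41) = 0.5274
−0.37·log₂(0.37) = 0.5307
−0.14·log₂(0.14) = 0.3971
−0.08·log₂(0.08) = 0.2915
Sum ≈ 1.7467 → 1.7467 bits.

1.7467 bits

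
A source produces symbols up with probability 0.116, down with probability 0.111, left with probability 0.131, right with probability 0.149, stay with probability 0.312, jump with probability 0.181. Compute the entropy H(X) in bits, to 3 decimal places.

H = −Σ pᵢ log₂ pᵢ.
−0.116·log₂(0.116) = 0.3605
−0.111·log₂(0.111) = 0.3520
−0.131·log₂(0.131) = 0.3841
−0.149·log₂(0.149) = 0.4092
−0.312·log₂(0.312) = 0.5243
−0.181·log₂(0.181) = 0.4463
Sum ≈ 2.4765 → 2.477 bits.

2.477 bits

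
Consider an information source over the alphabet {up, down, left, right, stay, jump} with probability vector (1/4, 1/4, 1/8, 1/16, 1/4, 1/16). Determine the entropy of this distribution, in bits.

2.375 bits

Each probability is a power of 1/2, so log₂(1/p) is an integer.
H = Σ p·log₂(1/p) = 1/4·2 + 1/4·2 + 1/8·3 + 1/16·4 + 1/4·2 + 1/16·4 = 2.375 bits.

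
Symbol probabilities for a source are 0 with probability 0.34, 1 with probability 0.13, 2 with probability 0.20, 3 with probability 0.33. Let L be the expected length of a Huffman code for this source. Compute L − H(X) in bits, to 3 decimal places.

Entropy H = −Σ p log₂ p ≈ 1.9040 bits.
Huffman merges: 13/100+1/5→33/100; 33/100+33/100→33/50; 17/50+33/50→1. L = 199/100 ≈ 1.9900.
L − H = 1.9900 − 1.9040 = 0.086 bits.

0.086 bits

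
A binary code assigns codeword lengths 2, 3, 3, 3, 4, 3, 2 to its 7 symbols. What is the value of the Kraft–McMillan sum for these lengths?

1.0625

With common denominator 2^4 = 16: Σ 2^(−ℓᵢ) = 4/16 + 2/16 + 2/16 + 2/16 + 1/16 + 2/16 + 4/16 = 17/16 = 1.0625.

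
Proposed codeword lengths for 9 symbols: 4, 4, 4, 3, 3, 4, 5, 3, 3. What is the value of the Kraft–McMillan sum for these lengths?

0.78125

With common denominator 2^5 = 32: Σ 2^(−ℓᵢ) = 2/32 + 2/32 + 2/32 + 4/32 + 4/32 + 2/32 + 1/32 + 4/32 + 4/32 = 25/32 = 0.78125.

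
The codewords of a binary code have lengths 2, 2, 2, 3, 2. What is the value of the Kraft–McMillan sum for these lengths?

1.125

With common denominator 2^3 = 8: Σ 2^(−ℓᵢ) = 2/8 + 2/8 + 2/8 + 1/8 + 2/8 = 9/8 = 1.125.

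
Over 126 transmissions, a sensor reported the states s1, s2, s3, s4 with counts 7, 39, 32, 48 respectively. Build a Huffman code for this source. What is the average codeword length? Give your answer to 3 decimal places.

Probabilities are the counts divided by 126.
Repeatedly combine the two least-probable nodes; the expected code length is the sum of the merged weights.
merge 1/18 + 16/63 → 13/42
merge 13/42 + 13/42 → 13/21
merge 8/21 + 13/21 → 1
L = 13/42 + 13/21 + 1 = 27/14 ≈ 1.929 bits/symbol.

1.929 bits/symbol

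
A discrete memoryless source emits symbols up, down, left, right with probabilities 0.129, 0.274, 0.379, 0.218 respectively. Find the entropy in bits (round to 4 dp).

1.9025 bits

H = −Σ pᵢ log₂ pᵢ.
−0.129·log₂(0.129) = 0.3811
−0.274·log₂(0.274) = 0.5118
−0.379·log₂(0.379) = 0.5305
−0.218·log₂(0.218) = 0.4791
Sum ≈ 1.9025 → 1.9025 bits.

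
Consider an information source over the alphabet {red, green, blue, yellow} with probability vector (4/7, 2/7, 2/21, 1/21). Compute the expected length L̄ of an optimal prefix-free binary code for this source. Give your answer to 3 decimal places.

1.571 bits/symbol

Repeatedly combine the two least-probable nodes; the expected code length is the sum of the merged weights.
merge 1/21 + 2/21 → 1/7
merge 1/7 + 2/7 → 3/7
merge 3/7 + 4/7 → 1
L = 1/7 + 3/7 + 1 = 11/7 ≈ 1.571 bits/symbol.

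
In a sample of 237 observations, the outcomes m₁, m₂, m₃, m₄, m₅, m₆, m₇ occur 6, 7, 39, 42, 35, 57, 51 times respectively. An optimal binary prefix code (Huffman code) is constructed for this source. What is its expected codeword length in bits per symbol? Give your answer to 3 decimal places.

2.599 bits/symbol

Probabilities are the counts divided by 237.
Repeatedly combine the two least-probable nodes; the expected code length is the sum of the merged weights.
merge 2/79 + 7/237 → 13/237
merge 13/237 + 35/237 → 16/79
merge 13/79 + 14/79 → 27/79
merge 16/79 + 17/79 → 33/79
merge 19/79 + 27/79 → 46/79
merge 33/79 + 46/79 → 1
L = 13/237 + 16/79 + 27/79 + 33/79 + 46/79 + 1 = 616/237 ≈ 2.599 bits/symbol.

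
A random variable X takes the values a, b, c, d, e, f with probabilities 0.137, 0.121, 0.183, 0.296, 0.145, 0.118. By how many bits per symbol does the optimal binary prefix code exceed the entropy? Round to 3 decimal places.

Entropy H = −Σ p log₂ p ≈ 2.4976 bits.
Huffman merges: 59/500+121/1000→239/1000; 137/1000+29/200→141/500; 183/1000+239/1000→211/500; 141/500+37/125→289/500; 211/500+289/500→1. L = 2521/1000 ≈ 2.5210.
L − H = 2.5210 − 2.4976 = 0.023 bits.

0.023 bits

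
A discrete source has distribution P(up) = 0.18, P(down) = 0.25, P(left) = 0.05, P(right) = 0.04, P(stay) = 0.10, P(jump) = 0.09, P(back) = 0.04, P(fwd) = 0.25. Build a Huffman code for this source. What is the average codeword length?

2.71 bits/symbol

Repeatedly combine the two least-probable nodes; the expected code length is the sum of the merged weights.
merge 1/25 + 1/25 → 2/25
merge 1/20 + 2/25 → 13/100
merge 9/100 + 1/10 → 19/100
merge 13/100 + 9/50 → 31/100
merge 19/100 + 1/4 → 11/25
merge 1/4 + 31/100 → 14/25
merge 11/25 + 14/25 → 1
L = 2/25 + 13/100 + 19/100 + 31/100 + 11/25 + 14/25 + 1 = 271/100 = 2.71 bits/symbol.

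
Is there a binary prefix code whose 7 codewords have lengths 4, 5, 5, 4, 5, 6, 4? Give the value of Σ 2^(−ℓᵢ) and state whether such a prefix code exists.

0.296875; yes

With common denominator 2^6 = 64: Σ 2^(−ℓᵢ) = 4/64 + 2/64 + 2/64 + 4/64 + 2/64 + 1/64 + 4/64 = 19/64 = 0.296875.
Kraft's inequality requires Σ ≤ 1; here Σ = 0.296875 ≤ 1, so such a prefix code exists.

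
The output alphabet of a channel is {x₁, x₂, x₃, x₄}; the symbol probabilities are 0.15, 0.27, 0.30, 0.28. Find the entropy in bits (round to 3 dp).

1.956 bits

H = −Σ pᵢ log₂ pᵢ.
−0.15·log₂(0.15) = 0.4105
−0.27·log₂(0.27) = 0.5100
−0.30·log₂(0.30) = 0.5211
−0.28·log₂(0.28) = 0.5142
Sum ≈ 1.9559 → 1.956 bits.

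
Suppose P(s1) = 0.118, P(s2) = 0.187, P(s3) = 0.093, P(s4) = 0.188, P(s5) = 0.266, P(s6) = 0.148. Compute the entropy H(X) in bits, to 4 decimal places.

H = −Σ pᵢ log₂ pᵢ.
−0.118·log₂(0.118) = 0.3638
−0.187·log₂(0.187) = 0.4523
−0.093·log₂(0.093) = 0.3187
−0.188·log₂(0.188) = 0.4533
−0.266·log₂(0.266) = 0.5082
−0.148·log₂(0.148) = 0.4079
Sum ≈ 2.5043 → 2.5043 bits.

2.5043 bits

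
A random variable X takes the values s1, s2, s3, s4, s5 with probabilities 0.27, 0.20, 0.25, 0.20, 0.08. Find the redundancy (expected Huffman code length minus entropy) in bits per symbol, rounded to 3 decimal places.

0.050 bits

Entropy H = −Σ p log₂ p ≈ 2.2303 bits.
Huffman merges: 2/25+1/5→7/25; 1/5+1/4→9/20; 27/100+7/25→11/20; 9/20+11/20→1. L = 57/25 ≈ 2.2800.
L − H = 2.2800 − 2.2303 = 0.050 bits.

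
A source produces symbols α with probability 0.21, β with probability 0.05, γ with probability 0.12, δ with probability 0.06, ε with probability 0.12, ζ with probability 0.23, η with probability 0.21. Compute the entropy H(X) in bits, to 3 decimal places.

H = −Σ pᵢ log₂ pᵢ.
−0.21·log₂(0.21) = 0.4728
−0.05·log₂(0.05) = 0.2161
−0.12·log₂(0.12) = 0.3671
−0.06·log₂(0.06) = 0.2435
−0.12·log₂(0.12) = 0.3671
−0.23·log₂(0.23) = 0.4877
−0.21·log₂(0.21) = 0.4728
Sum ≈ 2.6271 → 2.627 bits.

2.627 bits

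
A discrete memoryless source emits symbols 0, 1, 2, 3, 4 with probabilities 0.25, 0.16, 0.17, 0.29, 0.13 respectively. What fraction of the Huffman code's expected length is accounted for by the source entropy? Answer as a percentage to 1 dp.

Entropy H = −Σ p log₂ p ≈ 2.2582 bits.
Huffman merges: 13/100+4/25→29/100; 17/100+1/4→21/50; 29/100+29/100→29/50; 21/50+29/50→1. L = 229/100 ≈ 2.2900.
Efficiency = H/L = 2.2582/2.2900 = 98.6%.

98.6%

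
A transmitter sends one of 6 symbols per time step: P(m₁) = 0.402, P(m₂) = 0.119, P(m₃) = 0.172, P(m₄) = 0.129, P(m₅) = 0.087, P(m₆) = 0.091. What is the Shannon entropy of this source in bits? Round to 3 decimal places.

2.333 bits

H = −Σ pᵢ log₂ pᵢ.
−0.402·log₂(0.402) = 0.5285
−0.119·log₂(0.119) = 0.3654
−0.172·log₂(0.172) = 0.4368
−0.129·log₂(0.129) = 0.3811
−0.087·log₂(0.087) = 0.3065
−0.091·log₂(0.091) = 0.3147
Sum ≈ 2.3331 → 2.333 bits.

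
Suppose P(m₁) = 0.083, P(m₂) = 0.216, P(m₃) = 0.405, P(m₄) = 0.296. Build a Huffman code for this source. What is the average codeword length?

1.894 bits/symbol

Repeatedly combine the two least-probable nodes; the expected code length is the sum of the merged weights.
merge 83/1000 + 27/125 → 299/1000
merge 37/125 + 299/1000 → 119/200
merge 81/200 + 119/200 → 1
L = 299/1000 + 119/200 + 1 = 947/500 = 1.894 bits/symbol.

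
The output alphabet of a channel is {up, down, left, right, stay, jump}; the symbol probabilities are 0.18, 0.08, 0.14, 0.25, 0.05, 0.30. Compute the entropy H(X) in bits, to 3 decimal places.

2.371 bits

H = −Σ pᵢ log₂ pᵢ.
−0.18·log₂(0.18) = 0.4453
−0.08·log₂(0.08) = 0.2915
−0.14·log₂(0.14) = 0.3971
−0.25·log₂(0.25) = 0.5000
−0.05·log₂(0.05) = 0.2161
−0.30·log₂(0.30) = 0.5211
Sum ≈ 2.3711 → 2.371 bits.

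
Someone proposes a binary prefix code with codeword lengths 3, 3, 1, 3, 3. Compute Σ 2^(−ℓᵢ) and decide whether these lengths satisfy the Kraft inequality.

With common denominator 2^3 = 8: Σ 2^(−ℓᵢ) = 1/8 + 1/8 + 4/8 + 1/8 + 1/8 = 8/8 = 1.
Kraft's inequality requires Σ ≤ 1; here Σ = 1 ≤ 1, so such a prefix code exists.

1; yes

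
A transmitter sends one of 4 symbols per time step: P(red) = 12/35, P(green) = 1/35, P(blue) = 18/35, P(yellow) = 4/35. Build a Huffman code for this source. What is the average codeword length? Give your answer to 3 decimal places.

1.629 bits/symbol

Repeatedly combine the two least-probable nodes; the expected code length is the sum of the merged weights.
merge 1/35 + 4/35 → 1/7
merge 1/7 + 12/35 → 17/35
merge 17/35 + 18/35 → 1
L = 1/7 + 17/35 + 1 = 57/35 ≈ 1.629 bits/symbol.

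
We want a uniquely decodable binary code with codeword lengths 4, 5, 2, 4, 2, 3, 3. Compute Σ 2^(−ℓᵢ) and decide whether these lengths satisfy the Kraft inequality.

0.90625; yes

With common denominator 2^5 = 32: Σ 2^(−ℓᵢ) = 2/32 + 1/32 + 8/32 + 2/32 + 8/32 + 4/32 + 4/32 = 29/32 = 0.90625.
Kraft's inequality requires Σ ≤ 1; here Σ = 0.90625 ≤ 1, so such a prefix code exists.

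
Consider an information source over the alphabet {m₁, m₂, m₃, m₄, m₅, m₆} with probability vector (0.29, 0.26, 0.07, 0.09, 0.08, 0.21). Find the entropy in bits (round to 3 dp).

2.369 bits

H = −Σ pᵢ log₂ pᵢ.
−0.29·log₂(0.29) = 0.5179
−0.26·log₂(0.26) = 0.5053
−0.07·log₂(0.07) = 0.2686
−0.09·log₂(0.09) = 0.3127
−0.08·log₂(0.08) = 0.2915
−0.21·log₂(0.21) = 0.4728
Sum ≈ 2.3687 → 2.369 bits.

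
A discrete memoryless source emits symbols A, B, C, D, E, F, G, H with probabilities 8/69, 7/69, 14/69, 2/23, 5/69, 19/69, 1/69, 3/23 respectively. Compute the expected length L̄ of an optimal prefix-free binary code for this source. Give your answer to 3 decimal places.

2.783 bits/symbol

Repeatedly combine the two least-probable nodes; the expected code length is the sum of the merged weights.
merge 1/69 + 5/69 → 2/23
merge 2/23 + 2/23 → 4/23
merge 7/69 + 8/69 → 5/23
merge 3/23 + 4/23 → 7/23
merge 14/69 + 5/23 → 29/69
merge 19/69 + 7/23 → 40/69
merge 29/69 + 40/69 → 1
L = 2/23 + 4/23 + 5/23 + 7/23 + 29/69 + 40/69 + 1 = 64/23 ≈ 2.783 bits/symbol.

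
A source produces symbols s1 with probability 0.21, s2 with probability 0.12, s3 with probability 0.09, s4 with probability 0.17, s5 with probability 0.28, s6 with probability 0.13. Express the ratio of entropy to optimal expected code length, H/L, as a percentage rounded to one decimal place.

99.0%

Entropy H = −Σ p log₂ p ≈ 2.4840 bits.
Huffman merges: 9/100+3/25→21/100; 13/100+17/100→3/10; 21/100+21/100→21/50; 7/25+3/10→29/50; 21/50+29/50→1. L = 251/100 ≈ 2.5100.
Efficiency = H/L = 2.4840/2.5100 = 99.0%.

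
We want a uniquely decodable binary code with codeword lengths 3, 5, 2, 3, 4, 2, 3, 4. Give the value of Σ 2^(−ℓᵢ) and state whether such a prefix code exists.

1.03125; no

With common denominator 2^5 = 32: Σ 2^(−ℓᵢ) = 4/32 + 1/32 + 8/32 + 4/32 + 2/32 + 8/32 + 4/32 + 2/32 = 33/32 = 1.03125.
Kraft's inequality requires Σ ≤ 1; here Σ = 1.03125 > 1, so no such prefix code exists.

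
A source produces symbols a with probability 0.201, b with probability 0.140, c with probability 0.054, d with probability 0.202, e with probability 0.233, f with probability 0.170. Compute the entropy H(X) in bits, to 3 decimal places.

2.480 bits

H = −Σ pᵢ log₂ pᵢ.
−0.201·log₂(0.201) = 0.4653
−0.140·log₂(0.140) = 0.3971
−0.054·log₂(0.054) = 0.2274
−0.202·log₂(0.202) = 0.4661
−0.233·log₂(0.233) = 0.4897
−0.170·log₂(0.170) = 0.4346
Sum ≈ 2.4801 → 2.480 bits.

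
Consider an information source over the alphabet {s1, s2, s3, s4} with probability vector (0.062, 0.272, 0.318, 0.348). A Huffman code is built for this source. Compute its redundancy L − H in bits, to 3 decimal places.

0.171 bits

Entropy H = −Σ p log₂ p ≈ 1.8152 bits.
Huffman merges: 31/500+34/125→167/500; 159/500+167/500→163/250; 87/250+163/250→1. L = 993/500 ≈ 1.9860.
L − H = 1.9860 − 1.8152 = 0.171 bits.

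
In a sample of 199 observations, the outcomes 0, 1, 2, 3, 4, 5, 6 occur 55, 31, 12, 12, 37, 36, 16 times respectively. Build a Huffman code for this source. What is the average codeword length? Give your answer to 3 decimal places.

Probabilities are the counts divided by 199.
Repeatedly combine the two least-probable nodes; the expected code length is the sum of the merged weights.
merge 12/199 + 12/199 → 24/199
merge 16/199 + 24/199 → 40/199
merge 31/199 + 36/199 → 67/199
merge 37/199 + 40/199 → 77/199
merge 55/199 + 67/199 → 122/199
merge 77/199 + 122/199 → 1
L = 24/199 + 40/199 + 67/199 + 77/199 + 122/199 + 1 = 529/199 ≈ 2.658 bits/symbol.

2.658 bits/symbol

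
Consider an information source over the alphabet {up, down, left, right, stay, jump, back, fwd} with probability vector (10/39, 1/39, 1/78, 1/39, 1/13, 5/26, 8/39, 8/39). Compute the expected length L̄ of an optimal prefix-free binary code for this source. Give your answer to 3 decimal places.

2.577 bits/symbol

Repeatedly combine the two least-probable nodes; the expected code length is the sum of the merged weights.
merge 1/78 + 1/39 → 1/26
merge 1/39 + 1/26 → 5/78
merge 5/78 + 1/13 → 11/78
merge 11/78 + 5/26 → 1/3
merge 8/39 + 8/39 → 16/39
merge 10/39 + 1/3 → 23/39
merge 16/39 + 23/39 → 1
L = 1/26 + 5/78 + 11/78 + 1/3 + 16/39 + 23/39 + 1 = 67/26 ≈ 2.577 bits/symbol.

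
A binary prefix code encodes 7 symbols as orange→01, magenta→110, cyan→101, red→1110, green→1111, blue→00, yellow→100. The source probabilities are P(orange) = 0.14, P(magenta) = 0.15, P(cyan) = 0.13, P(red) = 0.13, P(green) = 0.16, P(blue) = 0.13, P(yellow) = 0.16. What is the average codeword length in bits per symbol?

L̄ = Σ pᵢ·ℓᵢ = 0.14·2 + 0.15·3 + 0.13·3 + 0.13·4 + 0.16·4 + 0.13·2 + 0.16·3 = 3.02 bits/symbol.

3.02 bits/symbol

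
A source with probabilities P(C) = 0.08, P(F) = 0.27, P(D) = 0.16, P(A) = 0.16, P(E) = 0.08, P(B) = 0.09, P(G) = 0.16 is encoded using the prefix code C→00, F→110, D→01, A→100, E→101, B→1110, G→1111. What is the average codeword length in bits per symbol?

3.01 bits/symbol

L̄ = Σ pᵢ·ℓᵢ = 0.08·2 + 0.27·3 + 0.16·2 + 0.16·3 + 0.08·3 + 0.09·4 + 0.16·4 = 3.01 bits/symbol.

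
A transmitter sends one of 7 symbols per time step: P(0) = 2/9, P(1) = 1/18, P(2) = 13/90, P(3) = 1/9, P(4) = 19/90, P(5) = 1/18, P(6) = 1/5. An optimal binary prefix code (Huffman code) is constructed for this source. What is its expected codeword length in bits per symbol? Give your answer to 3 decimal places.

Repeatedly combine the two least-probable nodes; the expected code length is the sum of the merged weights.
merge 1/18 + 1/18 → 1/9
merge 1/9 + 1/9 → 2/9
merge 13/90 + 1/5 → 31/90
merge 19/90 + 2/9 → 13/30
merge 2/9 + 31/90 → 17/30
merge 13/30 + 17/30 → 1
L = 1/9 + 2/9 + 31/90 + 13/30 + 17/30 + 1 = 241/90 ≈ 2.678 bits/symbol.

2.678 bits/symbol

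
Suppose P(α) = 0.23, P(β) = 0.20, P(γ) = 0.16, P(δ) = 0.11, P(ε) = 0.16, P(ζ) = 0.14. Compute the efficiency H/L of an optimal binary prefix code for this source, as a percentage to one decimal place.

Entropy H = −Σ p log₂ p ≈ 2.5455 bits.
Huffman merges: 11/100+7/50→1/4; 4/25+4/25→8/25; 1/5+23/100→43/100; 1/4+8/25→57/100; 43/100+57/100→1. L = 257/100 ≈ 2.5700.
Efficiency = H/L = 2.5455/2.5700 = 99.0%.

99.0%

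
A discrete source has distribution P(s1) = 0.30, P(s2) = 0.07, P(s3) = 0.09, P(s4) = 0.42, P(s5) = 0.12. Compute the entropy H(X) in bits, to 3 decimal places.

H = −Σ pᵢ log₂ pᵢ.
−0.30·log₂(0.30) = 0.5211
−0.07·log₂(0.07) = 0.2686
−0.09·log₂(0.09) = 0.3127
−0.42·log₂(0.42) = 0.5256
−0.12·log₂(0.12) = 0.3671
Sum ≈ 1.9950 → 1.995 bits.

1.995 bits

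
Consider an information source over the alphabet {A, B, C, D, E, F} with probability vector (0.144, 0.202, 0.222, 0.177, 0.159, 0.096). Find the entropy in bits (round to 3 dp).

2.539 bits

H = −Σ pᵢ log₂ pᵢ.
−0.144·log₂(0.144) = 0.4026
−0.202·log₂(0.202) = 0.4661
−0.222·log₂(0.222) = 0.4820
−0.177·log₂(0.177) = 0.4422
−0.159·log₂(0.159) = 0.4218
−0.096·log₂(0.096) = 0.3246
Sum ≈ 2.5393 → 2.539 bits.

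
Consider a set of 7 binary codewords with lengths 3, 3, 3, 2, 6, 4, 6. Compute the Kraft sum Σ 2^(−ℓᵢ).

With common denominator 2^6 = 64: Σ 2^(−ℓᵢ) = 8/64 + 8/64 + 8/64 + 16/64 + 1/64 + 4/64 + 1/64 = 46/64 = 0.71875.

0.71875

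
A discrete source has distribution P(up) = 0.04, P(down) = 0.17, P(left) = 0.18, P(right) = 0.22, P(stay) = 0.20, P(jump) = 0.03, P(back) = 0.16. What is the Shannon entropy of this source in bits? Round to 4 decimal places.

2.5854 bits

H = −Σ pᵢ log₂ pᵢ.
−0.04·log₂(0.04) = 0.1858
−0.17·log₂(0.17) = 0.4346
−0.18·log₂(0.18) = 0.4453
−0.22·log₂(0.22) = 0.4806
−0.20·log₂(0.20) = 0.4644
−0.03·log₂(0.03) = 0.1518
−0.16·log₂(0.16) = 0.4230
Sum ≈ 2.5854 → 2.5854 bits.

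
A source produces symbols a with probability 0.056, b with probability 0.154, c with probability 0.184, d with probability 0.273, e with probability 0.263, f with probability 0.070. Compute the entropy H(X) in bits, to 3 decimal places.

H = −Σ pᵢ log₂ pᵢ.
−0.056·log₂(0.056) = 0.2329
−0.154·log₂(0.154) = 0.4156
−0.184·log₂(0.184) = 0.4494
−0.273·log₂(0.273) = 0.5113
−0.263·log₂(0.263) = 0.5068
−0.070·log₂(0.070) = 0.2686
Sum ≈ 2.3845 → 2.385 bits.

2.385 bits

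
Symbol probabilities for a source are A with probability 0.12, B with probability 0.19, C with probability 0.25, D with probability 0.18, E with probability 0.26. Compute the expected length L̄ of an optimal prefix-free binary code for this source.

2.3 bits/symbol

Repeatedly combine the two least-probable nodes; the expected code length is the sum of the merged weights.
merge 3/25 + 9/50 → 3/10
merge 19/100 + 1/4 → 11/25
merge 13/50 + 3/10 → 14/25
merge 11/25 + 14/25 → 1
L = 3/10 + 11/25 + 14/25 + 1 = 23/10 = 2.3 bits/symbol.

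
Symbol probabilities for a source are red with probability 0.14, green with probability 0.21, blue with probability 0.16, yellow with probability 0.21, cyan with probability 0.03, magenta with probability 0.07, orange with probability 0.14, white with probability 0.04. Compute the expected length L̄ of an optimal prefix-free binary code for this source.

2.79 bits/symbol

Repeatedly combine the two least-probable nodes; the expected code length is the sum of the merged weights.
merge 3/100 + 1/25 → 7/100
merge 7/100 + 7/100 → 7/50
merge 7/50 + 7/50 → 7/25
merge 7/50 + 4/25 → 3/10
merge 21/100 + 21/100 → 21/50
merge 7/25 + 3/10 → 29/50
merge 21/50 + 29/50 → 1
L = 7/100 + 7/50 + 7/25 + 3/10 + 21/50 + 29/50 + 1 = 279/100 = 2.79 bits/symbol.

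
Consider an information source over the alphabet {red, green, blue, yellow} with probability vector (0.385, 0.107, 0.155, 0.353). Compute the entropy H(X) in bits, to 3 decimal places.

H = −Σ pᵢ log₂ pᵢ.
−0.385·log₂(0.385) = 0.5302
−0.107·log₂(0.107) = 0.3450
−0.155·log₂(0.155) = 0.4169
−0.353·log₂(0.353) = 0.5303
Sum ≈ 1.8224 → 1.822 bits.

1.822 bits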